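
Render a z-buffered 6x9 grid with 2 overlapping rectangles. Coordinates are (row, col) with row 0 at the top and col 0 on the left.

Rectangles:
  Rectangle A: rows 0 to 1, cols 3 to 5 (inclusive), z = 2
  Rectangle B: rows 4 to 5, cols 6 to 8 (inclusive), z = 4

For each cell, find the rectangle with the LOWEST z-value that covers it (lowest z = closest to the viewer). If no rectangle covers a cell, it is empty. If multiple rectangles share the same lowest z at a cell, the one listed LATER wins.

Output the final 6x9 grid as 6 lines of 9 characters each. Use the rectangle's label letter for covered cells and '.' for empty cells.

...AAA...
...AAA...
.........
.........
......BBB
......BBB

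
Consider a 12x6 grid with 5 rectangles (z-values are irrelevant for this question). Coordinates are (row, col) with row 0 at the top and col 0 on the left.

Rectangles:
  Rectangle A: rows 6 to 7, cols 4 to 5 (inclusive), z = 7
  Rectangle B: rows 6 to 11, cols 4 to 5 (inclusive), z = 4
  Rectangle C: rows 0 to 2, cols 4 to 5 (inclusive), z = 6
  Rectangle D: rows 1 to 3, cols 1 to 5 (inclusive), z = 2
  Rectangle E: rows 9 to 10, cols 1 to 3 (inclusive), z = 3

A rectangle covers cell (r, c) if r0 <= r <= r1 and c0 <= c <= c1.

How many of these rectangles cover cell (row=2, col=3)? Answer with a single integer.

Check cell (2,3):
  A: rows 6-7 cols 4-5 -> outside (row miss)
  B: rows 6-11 cols 4-5 -> outside (row miss)
  C: rows 0-2 cols 4-5 -> outside (col miss)
  D: rows 1-3 cols 1-5 -> covers
  E: rows 9-10 cols 1-3 -> outside (row miss)
Count covering = 1

Answer: 1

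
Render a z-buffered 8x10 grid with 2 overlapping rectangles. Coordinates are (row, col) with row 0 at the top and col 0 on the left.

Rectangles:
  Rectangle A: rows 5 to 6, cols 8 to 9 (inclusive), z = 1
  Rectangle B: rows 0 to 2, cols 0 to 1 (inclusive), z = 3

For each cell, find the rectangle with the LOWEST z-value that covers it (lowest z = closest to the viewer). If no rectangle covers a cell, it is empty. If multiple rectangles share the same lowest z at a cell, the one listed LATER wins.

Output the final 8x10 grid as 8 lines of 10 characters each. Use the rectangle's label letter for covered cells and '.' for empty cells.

BB........
BB........
BB........
..........
..........
........AA
........AA
..........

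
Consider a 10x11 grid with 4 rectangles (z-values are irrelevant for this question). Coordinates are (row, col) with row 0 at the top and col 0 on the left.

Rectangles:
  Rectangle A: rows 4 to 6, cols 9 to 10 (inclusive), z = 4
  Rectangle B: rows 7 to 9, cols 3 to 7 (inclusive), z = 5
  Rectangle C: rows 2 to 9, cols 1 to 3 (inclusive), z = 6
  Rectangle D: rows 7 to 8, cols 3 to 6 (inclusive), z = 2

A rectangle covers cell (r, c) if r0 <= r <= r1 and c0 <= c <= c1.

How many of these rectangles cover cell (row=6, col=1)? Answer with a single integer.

Answer: 1

Derivation:
Check cell (6,1):
  A: rows 4-6 cols 9-10 -> outside (col miss)
  B: rows 7-9 cols 3-7 -> outside (row miss)
  C: rows 2-9 cols 1-3 -> covers
  D: rows 7-8 cols 3-6 -> outside (row miss)
Count covering = 1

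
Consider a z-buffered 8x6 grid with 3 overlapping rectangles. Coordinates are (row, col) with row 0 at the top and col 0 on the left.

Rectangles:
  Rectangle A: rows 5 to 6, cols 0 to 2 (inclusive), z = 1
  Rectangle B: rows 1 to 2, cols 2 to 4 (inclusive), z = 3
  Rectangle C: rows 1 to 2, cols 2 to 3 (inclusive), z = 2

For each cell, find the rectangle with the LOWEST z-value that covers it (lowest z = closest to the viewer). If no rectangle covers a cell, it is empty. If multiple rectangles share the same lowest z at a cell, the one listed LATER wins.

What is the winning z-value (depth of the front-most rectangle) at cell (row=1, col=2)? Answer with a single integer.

Answer: 2

Derivation:
Check cell (1,2):
  A: rows 5-6 cols 0-2 -> outside (row miss)
  B: rows 1-2 cols 2-4 z=3 -> covers; best now B (z=3)
  C: rows 1-2 cols 2-3 z=2 -> covers; best now C (z=2)
Winner: C at z=2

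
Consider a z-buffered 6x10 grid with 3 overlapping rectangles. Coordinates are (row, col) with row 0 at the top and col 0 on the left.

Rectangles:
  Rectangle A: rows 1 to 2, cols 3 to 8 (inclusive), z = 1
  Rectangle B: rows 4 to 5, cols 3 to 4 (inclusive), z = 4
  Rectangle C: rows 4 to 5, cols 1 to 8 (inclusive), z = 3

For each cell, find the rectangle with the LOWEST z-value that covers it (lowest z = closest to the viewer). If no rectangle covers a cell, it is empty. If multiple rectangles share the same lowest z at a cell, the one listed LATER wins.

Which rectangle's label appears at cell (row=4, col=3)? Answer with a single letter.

Check cell (4,3):
  A: rows 1-2 cols 3-8 -> outside (row miss)
  B: rows 4-5 cols 3-4 z=4 -> covers; best now B (z=4)
  C: rows 4-5 cols 1-8 z=3 -> covers; best now C (z=3)
Winner: C at z=3

Answer: C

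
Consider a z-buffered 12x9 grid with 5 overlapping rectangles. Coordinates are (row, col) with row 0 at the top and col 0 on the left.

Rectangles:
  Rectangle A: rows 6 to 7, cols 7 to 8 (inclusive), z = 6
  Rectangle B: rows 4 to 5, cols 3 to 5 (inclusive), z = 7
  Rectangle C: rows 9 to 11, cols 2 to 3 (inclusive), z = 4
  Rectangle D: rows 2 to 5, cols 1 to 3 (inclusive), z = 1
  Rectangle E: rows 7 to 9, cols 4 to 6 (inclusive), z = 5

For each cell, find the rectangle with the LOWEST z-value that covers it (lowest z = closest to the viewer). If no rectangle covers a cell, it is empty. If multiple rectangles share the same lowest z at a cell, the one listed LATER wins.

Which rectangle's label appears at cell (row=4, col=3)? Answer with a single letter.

Check cell (4,3):
  A: rows 6-7 cols 7-8 -> outside (row miss)
  B: rows 4-5 cols 3-5 z=7 -> covers; best now B (z=7)
  C: rows 9-11 cols 2-3 -> outside (row miss)
  D: rows 2-5 cols 1-3 z=1 -> covers; best now D (z=1)
  E: rows 7-9 cols 4-6 -> outside (row miss)
Winner: D at z=1

Answer: D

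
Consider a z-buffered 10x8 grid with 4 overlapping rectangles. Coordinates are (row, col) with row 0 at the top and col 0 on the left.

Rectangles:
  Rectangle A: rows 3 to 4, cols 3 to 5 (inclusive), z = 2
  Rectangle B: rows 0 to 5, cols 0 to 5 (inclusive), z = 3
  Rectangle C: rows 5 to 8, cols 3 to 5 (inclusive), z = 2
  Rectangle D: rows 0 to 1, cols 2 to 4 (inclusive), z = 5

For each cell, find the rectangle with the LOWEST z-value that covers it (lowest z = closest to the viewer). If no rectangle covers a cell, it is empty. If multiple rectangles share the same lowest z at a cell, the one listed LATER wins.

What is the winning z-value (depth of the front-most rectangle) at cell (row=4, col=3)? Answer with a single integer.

Check cell (4,3):
  A: rows 3-4 cols 3-5 z=2 -> covers; best now A (z=2)
  B: rows 0-5 cols 0-5 z=3 -> covers; best now A (z=2)
  C: rows 5-8 cols 3-5 -> outside (row miss)
  D: rows 0-1 cols 2-4 -> outside (row miss)
Winner: A at z=2

Answer: 2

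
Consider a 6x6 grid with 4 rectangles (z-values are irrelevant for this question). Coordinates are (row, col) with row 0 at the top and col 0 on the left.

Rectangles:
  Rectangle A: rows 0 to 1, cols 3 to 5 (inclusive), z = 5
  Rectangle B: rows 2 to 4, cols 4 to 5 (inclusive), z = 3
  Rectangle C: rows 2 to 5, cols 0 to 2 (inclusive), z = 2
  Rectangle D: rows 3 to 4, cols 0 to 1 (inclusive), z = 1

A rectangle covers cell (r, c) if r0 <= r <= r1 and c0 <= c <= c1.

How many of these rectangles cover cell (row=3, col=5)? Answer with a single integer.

Check cell (3,5):
  A: rows 0-1 cols 3-5 -> outside (row miss)
  B: rows 2-4 cols 4-5 -> covers
  C: rows 2-5 cols 0-2 -> outside (col miss)
  D: rows 3-4 cols 0-1 -> outside (col miss)
Count covering = 1

Answer: 1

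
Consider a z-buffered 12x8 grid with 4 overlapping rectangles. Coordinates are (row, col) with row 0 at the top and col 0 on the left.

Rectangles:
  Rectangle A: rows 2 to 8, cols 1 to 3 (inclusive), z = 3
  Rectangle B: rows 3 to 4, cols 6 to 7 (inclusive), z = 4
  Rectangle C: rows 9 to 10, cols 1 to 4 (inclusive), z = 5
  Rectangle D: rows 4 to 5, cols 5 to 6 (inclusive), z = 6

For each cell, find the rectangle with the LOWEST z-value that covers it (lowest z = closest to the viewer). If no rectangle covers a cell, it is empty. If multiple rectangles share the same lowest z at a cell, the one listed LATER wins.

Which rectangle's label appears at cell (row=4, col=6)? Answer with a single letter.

Answer: B

Derivation:
Check cell (4,6):
  A: rows 2-8 cols 1-3 -> outside (col miss)
  B: rows 3-4 cols 6-7 z=4 -> covers; best now B (z=4)
  C: rows 9-10 cols 1-4 -> outside (row miss)
  D: rows 4-5 cols 5-6 z=6 -> covers; best now B (z=4)
Winner: B at z=4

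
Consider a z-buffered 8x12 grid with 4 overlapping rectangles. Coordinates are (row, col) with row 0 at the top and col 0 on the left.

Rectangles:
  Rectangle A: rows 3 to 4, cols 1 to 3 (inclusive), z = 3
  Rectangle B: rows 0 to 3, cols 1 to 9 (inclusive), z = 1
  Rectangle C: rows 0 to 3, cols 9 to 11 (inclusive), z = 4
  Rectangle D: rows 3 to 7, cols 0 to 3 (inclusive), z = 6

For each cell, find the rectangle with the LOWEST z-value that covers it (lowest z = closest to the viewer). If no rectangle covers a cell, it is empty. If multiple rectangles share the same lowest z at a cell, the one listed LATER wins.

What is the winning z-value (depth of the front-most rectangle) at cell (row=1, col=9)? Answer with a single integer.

Check cell (1,9):
  A: rows 3-4 cols 1-3 -> outside (row miss)
  B: rows 0-3 cols 1-9 z=1 -> covers; best now B (z=1)
  C: rows 0-3 cols 9-11 z=4 -> covers; best now B (z=1)
  D: rows 3-7 cols 0-3 -> outside (row miss)
Winner: B at z=1

Answer: 1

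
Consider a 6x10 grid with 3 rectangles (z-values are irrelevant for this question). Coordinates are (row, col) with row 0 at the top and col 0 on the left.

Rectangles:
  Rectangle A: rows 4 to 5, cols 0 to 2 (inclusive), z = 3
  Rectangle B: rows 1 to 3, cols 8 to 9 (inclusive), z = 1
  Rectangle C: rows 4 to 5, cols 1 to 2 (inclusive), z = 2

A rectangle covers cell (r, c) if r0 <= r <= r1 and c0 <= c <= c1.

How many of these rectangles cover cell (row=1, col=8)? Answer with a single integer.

Answer: 1

Derivation:
Check cell (1,8):
  A: rows 4-5 cols 0-2 -> outside (row miss)
  B: rows 1-3 cols 8-9 -> covers
  C: rows 4-5 cols 1-2 -> outside (row miss)
Count covering = 1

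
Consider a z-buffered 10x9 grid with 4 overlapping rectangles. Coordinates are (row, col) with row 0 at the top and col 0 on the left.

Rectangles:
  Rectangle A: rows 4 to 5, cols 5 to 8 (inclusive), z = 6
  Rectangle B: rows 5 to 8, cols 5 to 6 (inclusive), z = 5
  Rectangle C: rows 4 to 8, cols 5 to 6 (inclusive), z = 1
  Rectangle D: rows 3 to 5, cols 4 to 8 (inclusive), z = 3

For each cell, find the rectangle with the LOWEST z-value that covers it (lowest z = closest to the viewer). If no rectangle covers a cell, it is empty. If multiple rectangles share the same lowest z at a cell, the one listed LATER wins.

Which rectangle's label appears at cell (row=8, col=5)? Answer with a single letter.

Check cell (8,5):
  A: rows 4-5 cols 5-8 -> outside (row miss)
  B: rows 5-8 cols 5-6 z=5 -> covers; best now B (z=5)
  C: rows 4-8 cols 5-6 z=1 -> covers; best now C (z=1)
  D: rows 3-5 cols 4-8 -> outside (row miss)
Winner: C at z=1

Answer: C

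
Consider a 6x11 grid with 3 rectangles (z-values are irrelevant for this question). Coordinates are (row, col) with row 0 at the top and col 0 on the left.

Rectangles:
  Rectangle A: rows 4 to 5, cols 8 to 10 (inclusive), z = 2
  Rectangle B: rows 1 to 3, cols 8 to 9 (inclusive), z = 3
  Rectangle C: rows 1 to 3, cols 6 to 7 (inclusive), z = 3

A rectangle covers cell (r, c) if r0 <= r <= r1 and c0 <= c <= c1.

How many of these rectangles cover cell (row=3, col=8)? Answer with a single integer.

Check cell (3,8):
  A: rows 4-5 cols 8-10 -> outside (row miss)
  B: rows 1-3 cols 8-9 -> covers
  C: rows 1-3 cols 6-7 -> outside (col miss)
Count covering = 1

Answer: 1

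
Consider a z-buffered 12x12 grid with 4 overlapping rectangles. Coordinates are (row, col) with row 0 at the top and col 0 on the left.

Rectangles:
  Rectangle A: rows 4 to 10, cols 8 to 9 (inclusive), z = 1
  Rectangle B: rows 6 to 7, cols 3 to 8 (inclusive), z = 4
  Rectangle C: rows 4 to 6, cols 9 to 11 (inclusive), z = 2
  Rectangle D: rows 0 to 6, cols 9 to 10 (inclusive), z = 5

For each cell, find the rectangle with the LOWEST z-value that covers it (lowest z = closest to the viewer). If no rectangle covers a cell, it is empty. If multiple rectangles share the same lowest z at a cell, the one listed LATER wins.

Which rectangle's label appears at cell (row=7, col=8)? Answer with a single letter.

Check cell (7,8):
  A: rows 4-10 cols 8-9 z=1 -> covers; best now A (z=1)
  B: rows 6-7 cols 3-8 z=4 -> covers; best now A (z=1)
  C: rows 4-6 cols 9-11 -> outside (row miss)
  D: rows 0-6 cols 9-10 -> outside (row miss)
Winner: A at z=1

Answer: A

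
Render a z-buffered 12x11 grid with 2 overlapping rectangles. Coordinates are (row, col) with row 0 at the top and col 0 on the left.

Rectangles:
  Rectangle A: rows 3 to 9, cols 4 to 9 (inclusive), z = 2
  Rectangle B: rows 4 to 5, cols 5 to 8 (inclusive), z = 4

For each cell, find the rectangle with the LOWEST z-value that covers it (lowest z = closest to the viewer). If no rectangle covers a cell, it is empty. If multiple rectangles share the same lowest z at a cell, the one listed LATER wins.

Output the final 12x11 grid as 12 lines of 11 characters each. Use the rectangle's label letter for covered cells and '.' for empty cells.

...........
...........
...........
....AAAAAA.
....AAAAAA.
....AAAAAA.
....AAAAAA.
....AAAAAA.
....AAAAAA.
....AAAAAA.
...........
...........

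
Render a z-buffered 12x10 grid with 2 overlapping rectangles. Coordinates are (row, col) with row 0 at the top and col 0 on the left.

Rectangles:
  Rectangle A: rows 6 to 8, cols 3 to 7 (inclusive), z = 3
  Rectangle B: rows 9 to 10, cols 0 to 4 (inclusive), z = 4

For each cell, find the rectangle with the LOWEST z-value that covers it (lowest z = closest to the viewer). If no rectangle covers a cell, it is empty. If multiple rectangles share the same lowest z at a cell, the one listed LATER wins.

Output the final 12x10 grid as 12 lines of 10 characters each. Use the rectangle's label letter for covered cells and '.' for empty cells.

..........
..........
..........
..........
..........
..........
...AAAAA..
...AAAAA..
...AAAAA..
BBBBB.....
BBBBB.....
..........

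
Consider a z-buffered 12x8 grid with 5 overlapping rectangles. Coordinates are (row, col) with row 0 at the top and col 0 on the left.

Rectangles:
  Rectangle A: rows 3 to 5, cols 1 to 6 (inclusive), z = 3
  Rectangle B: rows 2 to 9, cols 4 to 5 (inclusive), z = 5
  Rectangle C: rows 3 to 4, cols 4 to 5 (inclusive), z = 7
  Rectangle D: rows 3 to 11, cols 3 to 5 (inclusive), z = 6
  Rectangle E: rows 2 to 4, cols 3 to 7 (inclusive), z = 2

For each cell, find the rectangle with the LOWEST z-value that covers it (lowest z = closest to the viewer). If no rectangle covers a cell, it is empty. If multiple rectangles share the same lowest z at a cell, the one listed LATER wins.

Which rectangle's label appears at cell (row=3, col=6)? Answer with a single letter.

Answer: E

Derivation:
Check cell (3,6):
  A: rows 3-5 cols 1-6 z=3 -> covers; best now A (z=3)
  B: rows 2-9 cols 4-5 -> outside (col miss)
  C: rows 3-4 cols 4-5 -> outside (col miss)
  D: rows 3-11 cols 3-5 -> outside (col miss)
  E: rows 2-4 cols 3-7 z=2 -> covers; best now E (z=2)
Winner: E at z=2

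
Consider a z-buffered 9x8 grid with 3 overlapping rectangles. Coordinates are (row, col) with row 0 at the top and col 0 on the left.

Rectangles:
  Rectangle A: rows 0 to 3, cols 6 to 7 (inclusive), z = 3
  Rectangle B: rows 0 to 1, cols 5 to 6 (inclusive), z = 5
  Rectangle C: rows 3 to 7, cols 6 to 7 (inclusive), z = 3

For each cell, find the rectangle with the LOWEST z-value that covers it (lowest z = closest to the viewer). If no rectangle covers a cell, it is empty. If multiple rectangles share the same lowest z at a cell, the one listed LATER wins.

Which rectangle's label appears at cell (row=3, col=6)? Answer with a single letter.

Answer: C

Derivation:
Check cell (3,6):
  A: rows 0-3 cols 6-7 z=3 -> covers; best now A (z=3)
  B: rows 0-1 cols 5-6 -> outside (row miss)
  C: rows 3-7 cols 6-7 z=3 -> covers; best now C (z=3)
Winner: C at z=3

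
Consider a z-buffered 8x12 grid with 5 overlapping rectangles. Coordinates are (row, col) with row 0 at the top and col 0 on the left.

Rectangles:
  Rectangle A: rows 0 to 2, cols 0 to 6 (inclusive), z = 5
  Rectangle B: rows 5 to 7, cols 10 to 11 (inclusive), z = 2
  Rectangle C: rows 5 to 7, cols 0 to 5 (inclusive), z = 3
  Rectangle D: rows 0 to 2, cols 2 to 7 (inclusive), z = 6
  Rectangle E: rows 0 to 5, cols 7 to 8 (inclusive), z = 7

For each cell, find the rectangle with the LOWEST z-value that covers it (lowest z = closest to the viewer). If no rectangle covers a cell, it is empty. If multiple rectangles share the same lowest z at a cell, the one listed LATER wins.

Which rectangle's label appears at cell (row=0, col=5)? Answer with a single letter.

Answer: A

Derivation:
Check cell (0,5):
  A: rows 0-2 cols 0-6 z=5 -> covers; best now A (z=5)
  B: rows 5-7 cols 10-11 -> outside (row miss)
  C: rows 5-7 cols 0-5 -> outside (row miss)
  D: rows 0-2 cols 2-7 z=6 -> covers; best now A (z=5)
  E: rows 0-5 cols 7-8 -> outside (col miss)
Winner: A at z=5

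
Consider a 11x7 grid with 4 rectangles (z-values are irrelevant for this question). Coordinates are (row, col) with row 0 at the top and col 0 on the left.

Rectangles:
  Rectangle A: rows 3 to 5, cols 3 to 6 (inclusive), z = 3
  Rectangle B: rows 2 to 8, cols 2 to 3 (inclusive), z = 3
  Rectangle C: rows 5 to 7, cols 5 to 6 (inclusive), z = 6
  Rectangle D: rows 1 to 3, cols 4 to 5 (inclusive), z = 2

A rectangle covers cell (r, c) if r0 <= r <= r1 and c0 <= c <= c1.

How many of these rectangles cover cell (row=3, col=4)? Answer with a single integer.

Answer: 2

Derivation:
Check cell (3,4):
  A: rows 3-5 cols 3-6 -> covers
  B: rows 2-8 cols 2-3 -> outside (col miss)
  C: rows 5-7 cols 5-6 -> outside (row miss)
  D: rows 1-3 cols 4-5 -> covers
Count covering = 2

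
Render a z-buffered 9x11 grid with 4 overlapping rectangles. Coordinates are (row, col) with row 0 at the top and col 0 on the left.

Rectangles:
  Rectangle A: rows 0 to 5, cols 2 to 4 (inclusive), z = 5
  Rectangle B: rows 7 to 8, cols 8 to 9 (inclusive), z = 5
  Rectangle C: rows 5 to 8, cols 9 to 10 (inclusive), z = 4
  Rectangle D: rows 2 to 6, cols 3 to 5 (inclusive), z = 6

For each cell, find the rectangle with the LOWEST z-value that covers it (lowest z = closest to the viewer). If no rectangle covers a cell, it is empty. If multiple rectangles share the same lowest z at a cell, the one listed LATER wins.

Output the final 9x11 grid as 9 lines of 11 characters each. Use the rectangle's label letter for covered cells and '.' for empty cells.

..AAA......
..AAA......
..AAAD.....
..AAAD.....
..AAAD.....
..AAAD...CC
...DDD...CC
........BCC
........BCC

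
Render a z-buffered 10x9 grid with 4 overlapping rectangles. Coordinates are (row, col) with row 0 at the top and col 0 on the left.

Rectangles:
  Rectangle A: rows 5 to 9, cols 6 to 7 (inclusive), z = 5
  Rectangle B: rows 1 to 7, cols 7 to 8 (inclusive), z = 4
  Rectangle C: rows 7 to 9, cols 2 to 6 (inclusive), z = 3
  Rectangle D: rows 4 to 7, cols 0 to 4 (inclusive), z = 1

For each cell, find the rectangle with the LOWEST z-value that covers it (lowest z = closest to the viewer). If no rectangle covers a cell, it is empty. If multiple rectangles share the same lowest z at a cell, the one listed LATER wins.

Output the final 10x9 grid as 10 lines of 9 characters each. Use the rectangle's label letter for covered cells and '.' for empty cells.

.........
.......BB
.......BB
.......BB
DDDDD..BB
DDDDD.ABB
DDDDD.ABB
DDDDDCCBB
..CCCCCA.
..CCCCCA.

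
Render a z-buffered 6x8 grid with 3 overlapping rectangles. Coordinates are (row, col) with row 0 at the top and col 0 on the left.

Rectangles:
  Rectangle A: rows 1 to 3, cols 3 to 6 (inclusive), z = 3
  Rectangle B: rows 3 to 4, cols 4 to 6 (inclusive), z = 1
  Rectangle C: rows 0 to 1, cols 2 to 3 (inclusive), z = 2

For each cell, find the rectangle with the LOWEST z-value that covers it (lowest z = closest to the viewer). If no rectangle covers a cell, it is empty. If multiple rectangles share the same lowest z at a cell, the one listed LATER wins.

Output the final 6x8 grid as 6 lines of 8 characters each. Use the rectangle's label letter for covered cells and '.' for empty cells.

..CC....
..CCAAA.
...AAAA.
...ABBB.
....BBB.
........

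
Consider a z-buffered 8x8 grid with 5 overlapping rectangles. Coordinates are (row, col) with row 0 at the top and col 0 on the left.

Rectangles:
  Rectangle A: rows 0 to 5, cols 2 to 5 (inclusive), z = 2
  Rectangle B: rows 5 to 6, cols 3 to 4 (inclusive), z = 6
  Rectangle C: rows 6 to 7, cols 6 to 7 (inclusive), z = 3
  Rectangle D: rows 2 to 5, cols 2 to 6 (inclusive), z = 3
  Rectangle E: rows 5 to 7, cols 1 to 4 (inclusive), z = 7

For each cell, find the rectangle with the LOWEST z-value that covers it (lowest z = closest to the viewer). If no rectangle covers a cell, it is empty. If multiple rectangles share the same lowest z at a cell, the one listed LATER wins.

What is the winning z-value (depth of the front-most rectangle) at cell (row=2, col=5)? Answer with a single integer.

Check cell (2,5):
  A: rows 0-5 cols 2-5 z=2 -> covers; best now A (z=2)
  B: rows 5-6 cols 3-4 -> outside (row miss)
  C: rows 6-7 cols 6-7 -> outside (row miss)
  D: rows 2-5 cols 2-6 z=3 -> covers; best now A (z=2)
  E: rows 5-7 cols 1-4 -> outside (row miss)
Winner: A at z=2

Answer: 2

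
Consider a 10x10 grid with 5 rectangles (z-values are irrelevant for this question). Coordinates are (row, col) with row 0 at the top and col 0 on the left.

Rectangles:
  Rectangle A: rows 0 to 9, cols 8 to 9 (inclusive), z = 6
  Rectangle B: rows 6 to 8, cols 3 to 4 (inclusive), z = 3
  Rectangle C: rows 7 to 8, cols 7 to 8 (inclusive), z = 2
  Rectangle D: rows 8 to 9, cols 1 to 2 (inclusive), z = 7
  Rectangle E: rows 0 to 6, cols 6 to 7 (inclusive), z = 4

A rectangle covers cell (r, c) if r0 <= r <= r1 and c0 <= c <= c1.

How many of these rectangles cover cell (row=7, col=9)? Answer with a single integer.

Answer: 1

Derivation:
Check cell (7,9):
  A: rows 0-9 cols 8-9 -> covers
  B: rows 6-8 cols 3-4 -> outside (col miss)
  C: rows 7-8 cols 7-8 -> outside (col miss)
  D: rows 8-9 cols 1-2 -> outside (row miss)
  E: rows 0-6 cols 6-7 -> outside (row miss)
Count covering = 1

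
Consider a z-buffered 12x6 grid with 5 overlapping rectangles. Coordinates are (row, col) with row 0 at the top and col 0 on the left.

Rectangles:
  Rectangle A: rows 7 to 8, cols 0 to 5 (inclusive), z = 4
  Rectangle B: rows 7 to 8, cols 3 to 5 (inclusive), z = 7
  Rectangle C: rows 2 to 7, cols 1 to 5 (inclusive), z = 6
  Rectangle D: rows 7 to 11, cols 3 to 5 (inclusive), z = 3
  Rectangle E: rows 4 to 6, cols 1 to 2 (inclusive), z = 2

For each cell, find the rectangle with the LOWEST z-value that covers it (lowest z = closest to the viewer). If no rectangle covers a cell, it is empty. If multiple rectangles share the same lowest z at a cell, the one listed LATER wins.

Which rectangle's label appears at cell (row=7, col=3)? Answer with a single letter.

Check cell (7,3):
  A: rows 7-8 cols 0-5 z=4 -> covers; best now A (z=4)
  B: rows 7-8 cols 3-5 z=7 -> covers; best now A (z=4)
  C: rows 2-7 cols 1-5 z=6 -> covers; best now A (z=4)
  D: rows 7-11 cols 3-5 z=3 -> covers; best now D (z=3)
  E: rows 4-6 cols 1-2 -> outside (row miss)
Winner: D at z=3

Answer: D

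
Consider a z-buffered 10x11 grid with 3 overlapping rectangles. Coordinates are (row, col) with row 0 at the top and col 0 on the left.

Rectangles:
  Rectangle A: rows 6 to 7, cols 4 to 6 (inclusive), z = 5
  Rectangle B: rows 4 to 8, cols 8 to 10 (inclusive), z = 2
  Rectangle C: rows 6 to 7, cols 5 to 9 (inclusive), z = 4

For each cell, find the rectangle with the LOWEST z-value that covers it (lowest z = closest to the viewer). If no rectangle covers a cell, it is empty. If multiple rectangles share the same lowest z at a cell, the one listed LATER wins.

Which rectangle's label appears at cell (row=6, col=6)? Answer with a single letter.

Check cell (6,6):
  A: rows 6-7 cols 4-6 z=5 -> covers; best now A (z=5)
  B: rows 4-8 cols 8-10 -> outside (col miss)
  C: rows 6-7 cols 5-9 z=4 -> covers; best now C (z=4)
Winner: C at z=4

Answer: C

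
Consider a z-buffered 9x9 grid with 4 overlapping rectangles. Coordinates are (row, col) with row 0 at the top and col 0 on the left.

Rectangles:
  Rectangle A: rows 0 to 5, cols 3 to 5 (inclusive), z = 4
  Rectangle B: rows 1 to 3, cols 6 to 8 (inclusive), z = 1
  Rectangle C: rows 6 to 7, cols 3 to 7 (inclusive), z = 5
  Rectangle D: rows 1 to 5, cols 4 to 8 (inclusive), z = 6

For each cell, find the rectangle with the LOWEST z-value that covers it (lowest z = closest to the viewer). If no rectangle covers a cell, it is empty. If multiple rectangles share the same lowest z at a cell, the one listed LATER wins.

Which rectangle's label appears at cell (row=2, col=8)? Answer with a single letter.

Check cell (2,8):
  A: rows 0-5 cols 3-5 -> outside (col miss)
  B: rows 1-3 cols 6-8 z=1 -> covers; best now B (z=1)
  C: rows 6-7 cols 3-7 -> outside (row miss)
  D: rows 1-5 cols 4-8 z=6 -> covers; best now B (z=1)
Winner: B at z=1

Answer: B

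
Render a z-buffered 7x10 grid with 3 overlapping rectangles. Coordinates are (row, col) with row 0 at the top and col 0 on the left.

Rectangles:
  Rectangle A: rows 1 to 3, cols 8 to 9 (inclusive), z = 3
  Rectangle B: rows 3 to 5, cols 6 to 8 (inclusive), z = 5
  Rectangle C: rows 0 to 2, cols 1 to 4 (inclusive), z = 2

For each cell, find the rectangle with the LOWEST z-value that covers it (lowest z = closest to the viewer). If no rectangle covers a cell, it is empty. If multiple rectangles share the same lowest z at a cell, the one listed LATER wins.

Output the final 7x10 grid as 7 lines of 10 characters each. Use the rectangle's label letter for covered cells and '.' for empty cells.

.CCCC.....
.CCCC...AA
.CCCC...AA
......BBAA
......BBB.
......BBB.
..........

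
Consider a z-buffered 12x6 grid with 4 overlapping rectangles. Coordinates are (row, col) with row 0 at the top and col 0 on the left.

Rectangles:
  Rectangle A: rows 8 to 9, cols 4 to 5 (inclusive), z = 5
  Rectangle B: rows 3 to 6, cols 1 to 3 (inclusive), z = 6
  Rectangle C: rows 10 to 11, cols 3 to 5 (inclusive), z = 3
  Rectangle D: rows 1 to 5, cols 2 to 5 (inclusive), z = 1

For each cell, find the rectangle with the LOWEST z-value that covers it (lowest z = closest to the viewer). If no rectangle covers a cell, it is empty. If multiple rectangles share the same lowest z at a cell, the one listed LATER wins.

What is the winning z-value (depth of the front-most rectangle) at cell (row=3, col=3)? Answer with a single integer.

Answer: 1

Derivation:
Check cell (3,3):
  A: rows 8-9 cols 4-5 -> outside (row miss)
  B: rows 3-6 cols 1-3 z=6 -> covers; best now B (z=6)
  C: rows 10-11 cols 3-5 -> outside (row miss)
  D: rows 1-5 cols 2-5 z=1 -> covers; best now D (z=1)
Winner: D at z=1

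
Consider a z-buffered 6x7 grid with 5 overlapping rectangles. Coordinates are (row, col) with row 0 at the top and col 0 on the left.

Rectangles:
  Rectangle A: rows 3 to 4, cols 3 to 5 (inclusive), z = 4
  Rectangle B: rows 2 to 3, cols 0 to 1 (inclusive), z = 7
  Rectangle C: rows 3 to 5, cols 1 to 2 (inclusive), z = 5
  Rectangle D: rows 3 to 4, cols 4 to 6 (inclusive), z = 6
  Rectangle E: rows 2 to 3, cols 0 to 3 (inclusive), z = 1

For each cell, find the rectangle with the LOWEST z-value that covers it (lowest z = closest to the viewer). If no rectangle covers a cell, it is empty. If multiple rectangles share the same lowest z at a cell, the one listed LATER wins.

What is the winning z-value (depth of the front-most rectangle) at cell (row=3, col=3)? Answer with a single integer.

Check cell (3,3):
  A: rows 3-4 cols 3-5 z=4 -> covers; best now A (z=4)
  B: rows 2-3 cols 0-1 -> outside (col miss)
  C: rows 3-5 cols 1-2 -> outside (col miss)
  D: rows 3-4 cols 4-6 -> outside (col miss)
  E: rows 2-3 cols 0-3 z=1 -> covers; best now E (z=1)
Winner: E at z=1

Answer: 1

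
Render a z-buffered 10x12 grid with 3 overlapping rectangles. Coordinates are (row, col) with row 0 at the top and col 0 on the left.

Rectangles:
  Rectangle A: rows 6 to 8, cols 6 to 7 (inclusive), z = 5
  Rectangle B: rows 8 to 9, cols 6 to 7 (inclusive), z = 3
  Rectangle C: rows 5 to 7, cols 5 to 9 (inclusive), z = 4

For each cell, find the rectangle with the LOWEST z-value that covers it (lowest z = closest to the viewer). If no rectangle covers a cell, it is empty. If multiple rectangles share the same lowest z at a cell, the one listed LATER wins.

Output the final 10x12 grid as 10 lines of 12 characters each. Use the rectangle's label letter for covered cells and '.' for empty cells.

............
............
............
............
............
.....CCCCC..
.....CCCCC..
.....CCCCC..
......BB....
......BB....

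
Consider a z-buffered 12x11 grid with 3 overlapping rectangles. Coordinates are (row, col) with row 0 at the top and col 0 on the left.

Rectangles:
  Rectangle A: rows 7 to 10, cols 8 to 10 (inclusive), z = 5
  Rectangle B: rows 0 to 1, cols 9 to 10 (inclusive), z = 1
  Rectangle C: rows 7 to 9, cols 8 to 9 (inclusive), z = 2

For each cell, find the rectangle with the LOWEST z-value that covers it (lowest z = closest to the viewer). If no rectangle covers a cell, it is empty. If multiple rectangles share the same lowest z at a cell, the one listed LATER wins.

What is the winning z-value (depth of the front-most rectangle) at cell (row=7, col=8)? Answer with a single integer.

Check cell (7,8):
  A: rows 7-10 cols 8-10 z=5 -> covers; best now A (z=5)
  B: rows 0-1 cols 9-10 -> outside (row miss)
  C: rows 7-9 cols 8-9 z=2 -> covers; best now C (z=2)
Winner: C at z=2

Answer: 2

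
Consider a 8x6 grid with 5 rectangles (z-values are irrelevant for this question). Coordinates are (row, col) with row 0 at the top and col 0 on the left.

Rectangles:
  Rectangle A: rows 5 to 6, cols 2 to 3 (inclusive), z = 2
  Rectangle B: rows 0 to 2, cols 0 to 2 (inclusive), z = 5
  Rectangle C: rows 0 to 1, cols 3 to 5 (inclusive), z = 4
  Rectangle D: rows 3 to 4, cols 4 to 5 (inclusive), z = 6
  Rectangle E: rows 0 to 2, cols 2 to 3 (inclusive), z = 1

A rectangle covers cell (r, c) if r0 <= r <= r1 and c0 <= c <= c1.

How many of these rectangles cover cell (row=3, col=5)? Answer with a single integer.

Answer: 1

Derivation:
Check cell (3,5):
  A: rows 5-6 cols 2-3 -> outside (row miss)
  B: rows 0-2 cols 0-2 -> outside (row miss)
  C: rows 0-1 cols 3-5 -> outside (row miss)
  D: rows 3-4 cols 4-5 -> covers
  E: rows 0-2 cols 2-3 -> outside (row miss)
Count covering = 1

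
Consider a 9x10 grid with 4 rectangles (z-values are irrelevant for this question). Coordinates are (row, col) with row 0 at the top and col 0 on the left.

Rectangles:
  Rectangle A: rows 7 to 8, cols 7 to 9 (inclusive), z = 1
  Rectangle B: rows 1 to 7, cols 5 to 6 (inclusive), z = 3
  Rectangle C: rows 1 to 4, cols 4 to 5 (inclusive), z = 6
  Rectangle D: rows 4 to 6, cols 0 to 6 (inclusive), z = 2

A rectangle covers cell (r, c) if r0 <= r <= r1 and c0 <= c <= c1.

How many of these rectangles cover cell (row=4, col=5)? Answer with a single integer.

Answer: 3

Derivation:
Check cell (4,5):
  A: rows 7-8 cols 7-9 -> outside (row miss)
  B: rows 1-7 cols 5-6 -> covers
  C: rows 1-4 cols 4-5 -> covers
  D: rows 4-6 cols 0-6 -> covers
Count covering = 3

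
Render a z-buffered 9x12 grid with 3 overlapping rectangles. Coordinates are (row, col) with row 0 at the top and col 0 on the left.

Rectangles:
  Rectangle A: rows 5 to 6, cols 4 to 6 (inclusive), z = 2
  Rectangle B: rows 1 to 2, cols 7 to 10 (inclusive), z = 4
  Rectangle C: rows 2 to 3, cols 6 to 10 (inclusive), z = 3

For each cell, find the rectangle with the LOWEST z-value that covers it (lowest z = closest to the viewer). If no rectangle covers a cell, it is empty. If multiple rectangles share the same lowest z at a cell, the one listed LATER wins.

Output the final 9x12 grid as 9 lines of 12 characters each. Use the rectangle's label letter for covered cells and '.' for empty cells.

............
.......BBBB.
......CCCCC.
......CCCCC.
............
....AAA.....
....AAA.....
............
............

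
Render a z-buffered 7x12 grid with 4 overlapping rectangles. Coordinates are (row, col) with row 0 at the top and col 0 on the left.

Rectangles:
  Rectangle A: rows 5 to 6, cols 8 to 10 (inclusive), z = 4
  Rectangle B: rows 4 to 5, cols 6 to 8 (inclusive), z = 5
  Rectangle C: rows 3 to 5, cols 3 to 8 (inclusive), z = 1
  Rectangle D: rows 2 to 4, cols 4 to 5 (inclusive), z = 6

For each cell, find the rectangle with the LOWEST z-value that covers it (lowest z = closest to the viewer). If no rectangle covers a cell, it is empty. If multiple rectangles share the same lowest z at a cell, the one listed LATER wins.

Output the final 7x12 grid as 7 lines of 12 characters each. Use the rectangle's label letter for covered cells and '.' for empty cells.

............
............
....DD......
...CCCCCC...
...CCCCCC...
...CCCCCCAA.
........AAA.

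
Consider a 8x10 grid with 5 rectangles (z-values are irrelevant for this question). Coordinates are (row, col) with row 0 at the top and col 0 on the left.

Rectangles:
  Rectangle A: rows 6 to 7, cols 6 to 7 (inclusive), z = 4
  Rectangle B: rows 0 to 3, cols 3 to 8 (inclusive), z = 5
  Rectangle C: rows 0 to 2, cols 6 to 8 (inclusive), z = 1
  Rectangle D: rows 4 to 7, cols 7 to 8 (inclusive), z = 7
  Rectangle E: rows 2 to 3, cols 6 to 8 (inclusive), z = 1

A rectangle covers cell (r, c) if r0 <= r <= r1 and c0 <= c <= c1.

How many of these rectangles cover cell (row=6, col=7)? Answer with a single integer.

Answer: 2

Derivation:
Check cell (6,7):
  A: rows 6-7 cols 6-7 -> covers
  B: rows 0-3 cols 3-8 -> outside (row miss)
  C: rows 0-2 cols 6-8 -> outside (row miss)
  D: rows 4-7 cols 7-8 -> covers
  E: rows 2-3 cols 6-8 -> outside (row miss)
Count covering = 2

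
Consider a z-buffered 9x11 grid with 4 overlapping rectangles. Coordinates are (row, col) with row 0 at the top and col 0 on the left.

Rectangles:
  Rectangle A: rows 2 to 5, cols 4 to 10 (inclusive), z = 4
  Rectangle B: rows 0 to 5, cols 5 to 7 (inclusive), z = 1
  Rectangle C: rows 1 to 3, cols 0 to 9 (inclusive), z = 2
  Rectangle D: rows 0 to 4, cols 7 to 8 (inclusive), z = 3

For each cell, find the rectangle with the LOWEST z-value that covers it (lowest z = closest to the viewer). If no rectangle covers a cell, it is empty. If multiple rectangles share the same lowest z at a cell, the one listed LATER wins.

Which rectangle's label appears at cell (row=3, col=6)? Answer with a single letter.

Check cell (3,6):
  A: rows 2-5 cols 4-10 z=4 -> covers; best now A (z=4)
  B: rows 0-5 cols 5-7 z=1 -> covers; best now B (z=1)
  C: rows 1-3 cols 0-9 z=2 -> covers; best now B (z=1)
  D: rows 0-4 cols 7-8 -> outside (col miss)
Winner: B at z=1

Answer: B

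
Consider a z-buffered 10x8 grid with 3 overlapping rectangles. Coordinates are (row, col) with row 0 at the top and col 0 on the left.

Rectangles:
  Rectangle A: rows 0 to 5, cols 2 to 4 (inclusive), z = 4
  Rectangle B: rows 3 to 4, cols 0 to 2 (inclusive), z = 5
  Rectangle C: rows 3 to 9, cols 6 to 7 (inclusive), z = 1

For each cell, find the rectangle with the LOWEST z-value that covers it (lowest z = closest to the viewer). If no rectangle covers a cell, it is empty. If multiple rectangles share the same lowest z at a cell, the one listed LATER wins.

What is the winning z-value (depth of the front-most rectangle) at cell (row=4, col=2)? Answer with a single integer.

Answer: 4

Derivation:
Check cell (4,2):
  A: rows 0-5 cols 2-4 z=4 -> covers; best now A (z=4)
  B: rows 3-4 cols 0-2 z=5 -> covers; best now A (z=4)
  C: rows 3-9 cols 6-7 -> outside (col miss)
Winner: A at z=4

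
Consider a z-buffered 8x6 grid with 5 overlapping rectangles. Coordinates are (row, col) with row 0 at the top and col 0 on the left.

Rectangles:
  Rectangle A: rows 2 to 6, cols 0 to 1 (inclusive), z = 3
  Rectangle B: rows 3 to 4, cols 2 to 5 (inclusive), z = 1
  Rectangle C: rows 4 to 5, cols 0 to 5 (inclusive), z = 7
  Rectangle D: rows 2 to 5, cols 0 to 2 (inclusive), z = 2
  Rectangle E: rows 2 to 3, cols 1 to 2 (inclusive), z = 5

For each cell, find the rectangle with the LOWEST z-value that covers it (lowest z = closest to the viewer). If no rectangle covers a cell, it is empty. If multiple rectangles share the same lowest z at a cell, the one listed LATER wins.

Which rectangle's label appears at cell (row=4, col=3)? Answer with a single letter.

Answer: B

Derivation:
Check cell (4,3):
  A: rows 2-6 cols 0-1 -> outside (col miss)
  B: rows 3-4 cols 2-5 z=1 -> covers; best now B (z=1)
  C: rows 4-5 cols 0-5 z=7 -> covers; best now B (z=1)
  D: rows 2-5 cols 0-2 -> outside (col miss)
  E: rows 2-3 cols 1-2 -> outside (row miss)
Winner: B at z=1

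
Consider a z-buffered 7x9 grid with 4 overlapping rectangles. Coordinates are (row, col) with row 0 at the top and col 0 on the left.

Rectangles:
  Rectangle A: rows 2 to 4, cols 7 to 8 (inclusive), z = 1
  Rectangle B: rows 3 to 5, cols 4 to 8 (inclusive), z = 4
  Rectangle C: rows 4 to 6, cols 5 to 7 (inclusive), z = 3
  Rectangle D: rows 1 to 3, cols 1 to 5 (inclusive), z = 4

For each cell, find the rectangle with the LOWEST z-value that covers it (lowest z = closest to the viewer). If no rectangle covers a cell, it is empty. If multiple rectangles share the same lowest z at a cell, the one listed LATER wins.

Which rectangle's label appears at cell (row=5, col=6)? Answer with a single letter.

Answer: C

Derivation:
Check cell (5,6):
  A: rows 2-4 cols 7-8 -> outside (row miss)
  B: rows 3-5 cols 4-8 z=4 -> covers; best now B (z=4)
  C: rows 4-6 cols 5-7 z=3 -> covers; best now C (z=3)
  D: rows 1-3 cols 1-5 -> outside (row miss)
Winner: C at z=3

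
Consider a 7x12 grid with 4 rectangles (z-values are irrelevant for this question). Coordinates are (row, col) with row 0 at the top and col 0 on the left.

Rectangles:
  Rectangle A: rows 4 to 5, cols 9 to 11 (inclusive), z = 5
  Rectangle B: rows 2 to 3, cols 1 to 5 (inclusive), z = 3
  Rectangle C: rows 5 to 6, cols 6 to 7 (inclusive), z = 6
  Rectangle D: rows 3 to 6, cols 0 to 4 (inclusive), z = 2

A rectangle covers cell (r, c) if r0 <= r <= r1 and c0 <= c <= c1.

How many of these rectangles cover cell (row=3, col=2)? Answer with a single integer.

Answer: 2

Derivation:
Check cell (3,2):
  A: rows 4-5 cols 9-11 -> outside (row miss)
  B: rows 2-3 cols 1-5 -> covers
  C: rows 5-6 cols 6-7 -> outside (row miss)
  D: rows 3-6 cols 0-4 -> covers
Count covering = 2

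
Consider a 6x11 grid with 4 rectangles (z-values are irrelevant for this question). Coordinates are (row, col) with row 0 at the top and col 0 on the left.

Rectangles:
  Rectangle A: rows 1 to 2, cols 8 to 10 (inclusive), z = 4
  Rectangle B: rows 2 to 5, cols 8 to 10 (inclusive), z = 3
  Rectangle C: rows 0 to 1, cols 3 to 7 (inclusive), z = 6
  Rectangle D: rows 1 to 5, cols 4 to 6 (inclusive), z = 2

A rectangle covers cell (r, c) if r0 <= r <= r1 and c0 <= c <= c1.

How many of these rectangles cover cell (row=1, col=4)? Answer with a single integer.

Check cell (1,4):
  A: rows 1-2 cols 8-10 -> outside (col miss)
  B: rows 2-5 cols 8-10 -> outside (row miss)
  C: rows 0-1 cols 3-7 -> covers
  D: rows 1-5 cols 4-6 -> covers
Count covering = 2

Answer: 2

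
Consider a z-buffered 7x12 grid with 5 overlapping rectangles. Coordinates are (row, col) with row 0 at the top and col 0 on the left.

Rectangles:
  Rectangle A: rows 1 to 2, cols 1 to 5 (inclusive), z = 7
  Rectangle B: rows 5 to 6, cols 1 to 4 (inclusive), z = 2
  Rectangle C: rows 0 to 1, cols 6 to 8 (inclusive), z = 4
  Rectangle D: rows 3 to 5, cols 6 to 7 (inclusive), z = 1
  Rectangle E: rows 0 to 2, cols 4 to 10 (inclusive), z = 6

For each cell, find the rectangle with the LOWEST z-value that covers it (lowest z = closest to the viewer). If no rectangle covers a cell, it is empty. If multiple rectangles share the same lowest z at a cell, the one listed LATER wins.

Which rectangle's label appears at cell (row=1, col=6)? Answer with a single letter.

Check cell (1,6):
  A: rows 1-2 cols 1-5 -> outside (col miss)
  B: rows 5-6 cols 1-4 -> outside (row miss)
  C: rows 0-1 cols 6-8 z=4 -> covers; best now C (z=4)
  D: rows 3-5 cols 6-7 -> outside (row miss)
  E: rows 0-2 cols 4-10 z=6 -> covers; best now C (z=4)
Winner: C at z=4

Answer: C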